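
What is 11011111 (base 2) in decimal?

Sum of powers of 2 for each 1-bit:
2^0 + 2^1 + 2^2 + 2^3 + 2^4 + 2^6 + 2^7
= 1 + 2 + 4 + 8 + 16 + 64 + 128
= 223



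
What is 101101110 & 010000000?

AND: 1 only when both bits are 1
  101101110
& 010000000
-----------
  000000000
Decimal: 366 & 128 = 0



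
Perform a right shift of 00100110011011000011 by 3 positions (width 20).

Original: 00100110011011000011 (decimal 157379)
Shift right by 3 positions
Drop the 3 low bits; fill with zeros on the left
Result: 00000100110011011000 (decimal 19672)
Equivalent: 157379 >> 3 = 157379 ÷ 2^3 = 19672



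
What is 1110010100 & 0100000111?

AND: 1 only when both bits are 1
  1110010100
& 0100000111
------------
  0100000100
Decimal: 916 & 263 = 260



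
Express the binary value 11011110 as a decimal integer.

Sum of powers of 2 for each 1-bit:
2^1 + 2^2 + 2^3 + 2^4 + 2^6 + 2^7
= 2 + 4 + 8 + 16 + 64 + 128
= 222



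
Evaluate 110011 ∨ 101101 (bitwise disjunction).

OR: 1 when either bit is 1
  110011
| 101101
--------
  111111
Decimal: 51 | 45 = 63



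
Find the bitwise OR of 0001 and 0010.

OR: 1 when either bit is 1
  0001
| 0010
------
  0011
Decimal: 1 | 2 = 3



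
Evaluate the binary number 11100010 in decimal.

Sum of powers of 2 for each 1-bit:
2^1 + 2^5 + 2^6 + 2^7
= 2 + 32 + 64 + 128
= 226



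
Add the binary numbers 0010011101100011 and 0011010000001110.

Add column by column from the right: bit + bit + carry-in; write the sum mod 2, carry 1 when the sum is 2 or 3.
carry:  0100100000011100
        0010011101100011
+       0011010000001110
------------------------
       00101101101110001
(the carry out of the leftmost column, 0, becomes the leading bit)
Decimal check:
  0010011101100011 = 8192 + 1024 + 512 + 256 + 64 + 32 + 2 + 1 = 10083
  0011010000001110 = 8192 + 4096 + 1024 + 8 + 4 + 2 = 13326
  10083 + 13326 = 23409, and 00101101101110001 = 16384 + 4096 + 2048 + 512 + 256 + 64 + 32 + 16 + 1 = 23409 ✓



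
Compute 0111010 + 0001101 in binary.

Add column by column from the right: bit + bit + carry-in; write the sum mod 2, carry 1 when the sum is 2 or 3.
carry:  1110000
        0111010
+       0001101
---------------
       01000111
(the carry out of the leftmost column, 0, becomes the leading bit)
Decimal check:
  0111010 = 32 + 16 + 8 + 2 = 58
  0001101 = 8 + 4 + 1 = 13
  58 + 13 = 71, and 01000111 = 64 + 4 + 2 + 1 = 71 ✓



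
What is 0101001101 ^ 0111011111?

XOR: 1 when bits differ
  0101001101
^ 0111011111
------------
  0010010010
Decimal: 333 ^ 479 = 146



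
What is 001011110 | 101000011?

OR: 1 when either bit is 1
  001011110
| 101000011
-----------
  101011111
Decimal: 94 | 323 = 351



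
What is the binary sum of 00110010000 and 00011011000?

Add column by column from the right: bit + bit + carry-in; write the sum mod 2, carry 1 when the sum is 2 or 3.
carry:  01100100000
        00110010000
+       00011011000
-------------------
       001001101000
(the carry out of the leftmost column, 0, becomes the leading bit)
Decimal check:
  00110010000 = 256 + 128 + 16 = 400
  00011011000 = 128 + 64 + 16 + 8 = 216
  400 + 216 = 616, and 001001101000 = 512 + 64 + 32 + 8 = 616 ✓



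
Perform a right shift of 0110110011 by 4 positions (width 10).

Original: 0110110011 (decimal 435)
Shift right by 4 positions
Drop the 4 low bits; fill with zeros on the left
Result: 0000011011 (decimal 27)
Equivalent: 435 >> 4 = 435 ÷ 2^4 = 27



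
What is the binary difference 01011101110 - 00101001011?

Method 1 - Direct subtraction (column by column from the right: bit − bit − borrow-in; if negative, add 2 and borrow 1 from the next column):
borrow: 01000000110
        01011101110
-       00101001011
-------------------
        00110100011

Method 2 - Add two's complement:
Two's complement of 00101001011: invert → 11010110100, add 1 → 11010110101
  01011101110
+ 11010110101
-------------
 100110100011  (end carry out of the top bit = 1)
Discarding the end carry: 00110100011
Decimal check:
  01011101110 = 512 + 128 + 64 + 32 + 8 + 4 + 2 = 750
  00101001011 = 256 + 64 + 8 + 2 + 1 = 331
  750 - 331 = 419, and 00110100011 = 256 + 128 + 32 + 2 + 1 = 419 ✓



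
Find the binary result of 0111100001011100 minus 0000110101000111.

Method 1 - Direct subtraction (column by column from the right: bit − bit − borrow-in; if negative, add 2 and borrow 1 from the next column):
borrow: 0001111000001110
        0111100001011100
-       0000110101000111
------------------------
        0110101100010101

Method 2 - Add two's complement:
Two's complement of 0000110101000111: invert → 1111001010111000, add 1 → 1111001010111001
  0111100001011100
+ 1111001010111001
------------------
 10110101100010101  (end carry out of the top bit = 1)
Discarding the end carry: 0110101100010101
Decimal check:
  0111100001011100 = 16384 + 8192 + 4096 + 2048 + 64 + 16 + 8 + 4 = 30812
  0000110101000111 = 2048 + 1024 + 256 + 64 + 4 + 2 + 1 = 3399
  30812 - 3399 = 27413, and 0110101100010101 = 16384 + 8192 + 2048 + 512 + 256 + 16 + 4 + 1 = 27413 ✓



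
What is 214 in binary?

Using repeated division by 2:
214 ÷ 2 = 107 remainder 0
107 ÷ 2 = 53 remainder 1
53 ÷ 2 = 26 remainder 1
26 ÷ 2 = 13 remainder 0
13 ÷ 2 = 6 remainder 1
6 ÷ 2 = 3 remainder 0
3 ÷ 2 = 1 remainder 1
1 ÷ 2 = 0 remainder 1
Reading remainders bottom to top: 11010110



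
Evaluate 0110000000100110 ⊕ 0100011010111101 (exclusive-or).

XOR: 1 when bits differ
  0110000000100110
^ 0100011010111101
------------------
  0010011010011011
Decimal: 24614 ^ 18109 = 9883



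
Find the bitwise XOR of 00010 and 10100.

XOR: 1 when bits differ
  00010
^ 10100
-------
  10110
Decimal: 2 ^ 20 = 22



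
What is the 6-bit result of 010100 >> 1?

Original: 010100 (decimal 20)
Shift right by 1 position
Drop the 1 low bit; fill with zero on the left
Result: 001010 (decimal 10)
Equivalent: 20 >> 1 = 20 ÷ 2^1 = 10



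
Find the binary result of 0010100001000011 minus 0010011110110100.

Method 1 - Direct subtraction (column by column from the right: bit − bit − borrow-in; if negative, add 2 and borrow 1 from the next column):
borrow: 0000111101111000
        0010100001000011
-       0010011110110100
------------------------
        0000000010001111

Method 2 - Add two's complement:
Two's complement of 0010011110110100: invert → 1101100001001011, add 1 → 1101100001001100
  0010100001000011
+ 1101100001001100
------------------
 10000000010001111  (end carry out of the top bit = 1)
Discarding the end carry: 0000000010001111
Decimal check:
  0010100001000011 = 8192 + 2048 + 64 + 2 + 1 = 10307
  0010011110110100 = 8192 + 1024 + 512 + 256 + 128 + 32 + 16 + 4 = 10164
  10307 - 10164 = 143, and 0000000010001111 = 128 + 8 + 4 + 2 + 1 = 143 ✓



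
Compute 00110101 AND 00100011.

AND: 1 only when both bits are 1
  00110101
& 00100011
----------
  00100001
Decimal: 53 & 35 = 33



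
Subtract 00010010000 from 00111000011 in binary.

Method 1 - Direct subtraction (column by column from the right: bit − bit − borrow-in; if negative, add 2 and borrow 1 from the next column):
borrow: 00001100000
        00111000011
-       00010010000
-------------------
        00100110011

Method 2 - Add two's complement:
Two's complement of 00010010000: invert → 11101101111, add 1 → 11101110000
  00111000011
+ 11101110000
-------------
 100100110011  (end carry out of the top bit = 1)
Discarding the end carry: 00100110011
Decimal check:
  00111000011 = 256 + 128 + 64 + 2 + 1 = 451
  00010010000 = 128 + 16 = 144
  451 - 144 = 307, and 00100110011 = 256 + 32 + 16 + 2 + 1 = 307 ✓



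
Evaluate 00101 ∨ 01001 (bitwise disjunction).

OR: 1 when either bit is 1
  00101
| 01001
-------
  01101
Decimal: 5 | 9 = 13



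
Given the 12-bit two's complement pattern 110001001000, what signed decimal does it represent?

Binary: 110001001000
Sign bit: 1 (negative)
Invert: 001110110111
Add 1:  001110111000
Magnitude: 001110111000 = 512 + 256 + 128 + 32 + 16 + 8 = 952
Value: -952



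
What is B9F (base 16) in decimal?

Expand by place value (powers of 16):
Digit values: B = 11, F = 15
B9F = 11 × 16^2 + 9 × 16^1 + 15 × 16^0
= 11 × 256 + 9 × 16 + 15 × 1
= 2816 + 144 + 15
= 2975



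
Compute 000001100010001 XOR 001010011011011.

XOR: 1 when bits differ
  000001100010001
^ 001010011011011
-----------------
  001011111001010
Decimal: 785 ^ 5339 = 6090



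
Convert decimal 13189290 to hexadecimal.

Using repeated division by 16 (digits 10–15 are A–F):
13189290 ÷ 16 = 824330 remainder 10 (A)
824330 ÷ 16 = 51520 remainder 10 (A)
51520 ÷ 16 = 3220 remainder 0
3220 ÷ 16 = 201 remainder 4
201 ÷ 16 = 12 remainder 9
12 ÷ 16 = 0 remainder 12 (C)
Reading remainders bottom to top: C940AA



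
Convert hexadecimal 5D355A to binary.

Convert each hex digit to 4 bits:
  5 = 0101
  D = 1101
  3 = 0011
  5 = 0101
  5 = 0101
  A = 1010
Concatenate: 010111010011010101011010



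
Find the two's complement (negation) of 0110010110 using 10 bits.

Original: 0110010110
Step 1 - Invert all bits: 1001101001
Step 2 - Add 1: 1001101010
Verification: 0110010110 + 1001101010 = 10000000000; discarding the end carry (carry out of the top bit) leaves the 10-bit value 0000000000, as required for x + (-x)



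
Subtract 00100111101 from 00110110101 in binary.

Method 1 - Direct subtraction (column by column from the right: bit − bit − borrow-in; if negative, add 2 and borrow 1 from the next column):
borrow: 00011110000
        00110110101
-       00100111101
-------------------
        00001111000

Method 2 - Add two's complement:
Two's complement of 00100111101: invert → 11011000010, add 1 → 11011000011
  00110110101
+ 11011000011
-------------
 100001111000  (end carry out of the top bit = 1)
Discarding the end carry: 00001111000
Decimal check:
  00110110101 = 256 + 128 + 32 + 16 + 4 + 1 = 437
  00100111101 = 256 + 32 + 16 + 8 + 4 + 1 = 317
  437 - 317 = 120, and 00001111000 = 64 + 32 + 16 + 8 = 120 ✓



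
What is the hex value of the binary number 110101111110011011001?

Group into 4-bit nibbles from right:
  0001 = 1
  1010 = A
  1111 = F
  1100 = C
  1101 = D
  1001 = 9
Result: 1AFCD9



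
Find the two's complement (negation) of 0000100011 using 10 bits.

Original: 0000100011
Step 1 - Invert all bits: 1111011100
Step 2 - Add 1: 1111011101
Verification: 0000100011 + 1111011101 = 10000000000; discarding the end carry (carry out of the top bit) leaves the 10-bit value 0000000000, as required for x + (-x)



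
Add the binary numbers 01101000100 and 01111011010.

Add column by column from the right: bit + bit + carry-in; write the sum mod 2, carry 1 when the sum is 2 or 3.
carry:  11110000000
        01101000100
+       01111011010
-------------------
       011100011110
(the carry out of the leftmost column, 0, becomes the leading bit)
Decimal check:
  01101000100 = 512 + 256 + 64 + 4 = 836
  01111011010 = 512 + 256 + 128 + 64 + 16 + 8 + 2 = 986
  836 + 986 = 1822, and 011100011110 = 1024 + 512 + 256 + 16 + 8 + 4 + 2 = 1822 ✓



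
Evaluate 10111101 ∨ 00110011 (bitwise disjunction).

OR: 1 when either bit is 1
  10111101
| 00110011
----------
  10111111
Decimal: 189 | 51 = 191



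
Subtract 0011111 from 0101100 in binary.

Method 1 - Direct subtraction (column by column from the right: bit − bit − borrow-in; if negative, add 2 and borrow 1 from the next column):
borrow: 0111110
        0101100
-       0011111
---------------
        0001101

Method 2 - Add two's complement:
Two's complement of 0011111: invert → 1100000, add 1 → 1100001
  0101100
+ 1100001
---------
 10001101  (end carry out of the top bit = 1)
Discarding the end carry: 0001101
Decimal check:
  0101100 = 32 + 8 + 4 = 44
  0011111 = 16 + 8 + 4 + 2 + 1 = 31
  44 - 31 = 13, and 0001101 = 8 + 4 + 1 = 13 ✓



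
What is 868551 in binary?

Using repeated division by 2:
868551 ÷ 2 = 434275 remainder 1
434275 ÷ 2 = 217137 remainder 1
217137 ÷ 2 = 108568 remainder 1
108568 ÷ 2 = 54284 remainder 0
54284 ÷ 2 = 27142 remainder 0
27142 ÷ 2 = 13571 remainder 0
13571 ÷ 2 = 6785 remainder 1
6785 ÷ 2 = 3392 remainder 1
3392 ÷ 2 = 1696 remainder 0
1696 ÷ 2 = 848 remainder 0
848 ÷ 2 = 424 remainder 0
424 ÷ 2 = 212 remainder 0
212 ÷ 2 = 106 remainder 0
106 ÷ 2 = 53 remainder 0
53 ÷ 2 = 26 remainder 1
26 ÷ 2 = 13 remainder 0
13 ÷ 2 = 6 remainder 1
6 ÷ 2 = 3 remainder 0
3 ÷ 2 = 1 remainder 1
1 ÷ 2 = 0 remainder 1
Reading remainders bottom to top: 11010100000011000111



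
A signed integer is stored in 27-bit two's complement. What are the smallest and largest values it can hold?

For 27-bit two's complement:
Minimum: -2^26 = -67108864
Maximum: 2^26 - 1 = 67108863



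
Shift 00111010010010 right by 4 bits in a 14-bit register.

Original: 00111010010010 (decimal 3730)
Shift right by 4 positions
Drop the 4 low bits; fill with zeros on the left
Result: 00000011101001 (decimal 233)
Equivalent: 3730 >> 4 = 3730 ÷ 2^4 = 233



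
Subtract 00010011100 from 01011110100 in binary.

Method 1 - Direct subtraction (column by column from the right: bit − bit − borrow-in; if negative, add 2 and borrow 1 from the next column):
borrow: 00000110000
        01011110100
-       00010011100
-------------------
        01001011000

Method 2 - Add two's complement:
Two's complement of 00010011100: invert → 11101100011, add 1 → 11101100100
  01011110100
+ 11101100100
-------------
 101001011000  (end carry out of the top bit = 1)
Discarding the end carry: 01001011000
Decimal check:
  01011110100 = 512 + 128 + 64 + 32 + 16 + 4 = 756
  00010011100 = 128 + 16 + 8 + 4 = 156
  756 - 156 = 600, and 01001011000 = 512 + 64 + 16 + 8 = 600 ✓



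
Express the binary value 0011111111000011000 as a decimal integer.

Sum of powers of 2 for each 1-bit:
2^3 + 2^4 + 2^9 + 2^10 + 2^11 + 2^12 + 2^13 + 2^14 + 2^15 + 2^16
= 8 + 16 + 512 + 1024 + 2048 + 4096 + 8192 + 16384 + 32768 + 65536
= 130584



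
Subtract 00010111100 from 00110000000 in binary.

Method 1 - Direct subtraction (column by column from the right: bit − bit − borrow-in; if negative, add 2 and borrow 1 from the next column):
borrow: 00111111000
        00110000000
-       00010111100
-------------------
        00011000100

Method 2 - Add two's complement:
Two's complement of 00010111100: invert → 11101000011, add 1 → 11101000100
  00110000000
+ 11101000100
-------------
 100011000100  (end carry out of the top bit = 1)
Discarding the end carry: 00011000100
Decimal check:
  00110000000 = 256 + 128 = 384
  00010111100 = 128 + 32 + 16 + 8 + 4 = 188
  384 - 188 = 196, and 00011000100 = 128 + 64 + 4 = 196 ✓



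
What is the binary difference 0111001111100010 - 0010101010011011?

Method 1 - Direct subtraction (column by column from the right: bit − bit − borrow-in; if negative, add 2 and borrow 1 from the next column):
borrow: 0001000000111110
        0111001111100010
-       0010101010011011
------------------------
        0100100101000111

Method 2 - Add two's complement:
Two's complement of 0010101010011011: invert → 1101010101100100, add 1 → 1101010101100101
  0111001111100010
+ 1101010101100101
------------------
 10100100101000111  (end carry out of the top bit = 1)
Discarding the end carry: 0100100101000111
Decimal check:
  0111001111100010 = 16384 + 8192 + 4096 + 512 + 256 + 128 + 64 + 32 + 2 = 29666
  0010101010011011 = 8192 + 2048 + 512 + 128 + 16 + 8 + 2 + 1 = 10907
  29666 - 10907 = 18759, and 0100100101000111 = 16384 + 2048 + 256 + 64 + 4 + 2 + 1 = 18759 ✓



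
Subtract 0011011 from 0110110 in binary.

Method 1 - Direct subtraction (column by column from the right: bit − bit − borrow-in; if negative, add 2 and borrow 1 from the next column):
borrow: 0110110
        0110110
-       0011011
---------------
        0011011

Method 2 - Add two's complement:
Two's complement of 0011011: invert → 1100100, add 1 → 1100101
  0110110
+ 1100101
---------
 10011011  (end carry out of the top bit = 1)
Discarding the end carry: 0011011
Decimal check:
  0110110 = 32 + 16 + 4 + 2 = 54
  0011011 = 16 + 8 + 2 + 1 = 27
  54 - 27 = 27, and 0011011 = 16 + 8 + 2 + 1 = 27 ✓



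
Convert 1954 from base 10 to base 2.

Using repeated division by 2:
1954 ÷ 2 = 977 remainder 0
977 ÷ 2 = 488 remainder 1
488 ÷ 2 = 244 remainder 0
244 ÷ 2 = 122 remainder 0
122 ÷ 2 = 61 remainder 0
61 ÷ 2 = 30 remainder 1
30 ÷ 2 = 15 remainder 0
15 ÷ 2 = 7 remainder 1
7 ÷ 2 = 3 remainder 1
3 ÷ 2 = 1 remainder 1
1 ÷ 2 = 0 remainder 1
Reading remainders bottom to top: 11110100010



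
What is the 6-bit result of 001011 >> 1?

Original: 001011 (decimal 11)
Shift right by 1 position
Drop the 1 low bit; fill with zero on the left
Result: 000101 (decimal 5)
Equivalent: 11 >> 1 = 11 ÷ 2^1 = 5



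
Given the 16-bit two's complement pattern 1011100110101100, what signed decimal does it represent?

Binary: 1011100110101100
Sign bit: 1 (negative)
Invert: 0100011001010011
Add 1:  0100011001010100
Magnitude: 0100011001010100 = 16384 + 1024 + 512 + 64 + 16 + 4 = 18004
Value: -18004



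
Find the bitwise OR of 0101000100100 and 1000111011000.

OR: 1 when either bit is 1
  0101000100100
| 1000111011000
---------------
  1101111111100
Decimal: 2596 | 4568 = 7164



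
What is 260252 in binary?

Using repeated division by 2:
260252 ÷ 2 = 130126 remainder 0
130126 ÷ 2 = 65063 remainder 0
65063 ÷ 2 = 32531 remainder 1
32531 ÷ 2 = 16265 remainder 1
16265 ÷ 2 = 8132 remainder 1
8132 ÷ 2 = 4066 remainder 0
4066 ÷ 2 = 2033 remainder 0
2033 ÷ 2 = 1016 remainder 1
1016 ÷ 2 = 508 remainder 0
508 ÷ 2 = 254 remainder 0
254 ÷ 2 = 127 remainder 0
127 ÷ 2 = 63 remainder 1
63 ÷ 2 = 31 remainder 1
31 ÷ 2 = 15 remainder 1
15 ÷ 2 = 7 remainder 1
7 ÷ 2 = 3 remainder 1
3 ÷ 2 = 1 remainder 1
1 ÷ 2 = 0 remainder 1
Reading remainders bottom to top: 111111100010011100



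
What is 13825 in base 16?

Using repeated division by 16 (digits 10–15 are A–F):
13825 ÷ 16 = 864 remainder 1
864 ÷ 16 = 54 remainder 0
54 ÷ 16 = 3 remainder 6
3 ÷ 16 = 0 remainder 3
Reading remainders bottom to top: 3601



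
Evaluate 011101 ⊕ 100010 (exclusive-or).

XOR: 1 when bits differ
  011101
^ 100010
--------
  111111
Decimal: 29 ^ 34 = 63



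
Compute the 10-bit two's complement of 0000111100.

Original: 0000111100
Step 1 - Invert all bits: 1111000011
Step 2 - Add 1: 1111000100
Verification: 0000111100 + 1111000100 = 10000000000; discarding the end carry (carry out of the top bit) leaves the 10-bit value 0000000000, as required for x + (-x)



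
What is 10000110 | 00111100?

OR: 1 when either bit is 1
  10000110
| 00111100
----------
  10111110
Decimal: 134 | 60 = 190



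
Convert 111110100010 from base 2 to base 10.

Sum of powers of 2 for each 1-bit:
2^1 + 2^5 + 2^7 + 2^8 + 2^9 + 2^10 + 2^11
= 2 + 32 + 128 + 256 + 512 + 1024 + 2048
= 4002



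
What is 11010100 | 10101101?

OR: 1 when either bit is 1
  11010100
| 10101101
----------
  11111101
Decimal: 212 | 173 = 253



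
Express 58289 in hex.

Using repeated division by 16 (digits 10–15 are A–F):
58289 ÷ 16 = 3643 remainder 1
3643 ÷ 16 = 227 remainder 11 (B)
227 ÷ 16 = 14 remainder 3
14 ÷ 16 = 0 remainder 14 (E)
Reading remainders bottom to top: E3B1



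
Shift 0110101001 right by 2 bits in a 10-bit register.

Original: 0110101001 (decimal 425)
Shift right by 2 positions
Drop the 2 low bits; fill with zeros on the left
Result: 0001101010 (decimal 106)
Equivalent: 425 >> 2 = 425 ÷ 2^2 = 106



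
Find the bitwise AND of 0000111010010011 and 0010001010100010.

AND: 1 only when both bits are 1
  0000111010010011
& 0010001010100010
------------------
  0000001010000010
Decimal: 3731 & 8866 = 642



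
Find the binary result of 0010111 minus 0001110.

Method 1 - Direct subtraction (column by column from the right: bit − bit − borrow-in; if negative, add 2 and borrow 1 from the next column):
borrow: 0010000
        0010111
-       0001110
---------------
        0001001

Method 2 - Add two's complement:
Two's complement of 0001110: invert → 1110001, add 1 → 1110010
  0010111
+ 1110010
---------
 10001001  (end carry out of the top bit = 1)
Discarding the end carry: 0001001
Decimal check:
  0010111 = 16 + 4 + 2 + 1 = 23
  0001110 = 8 + 4 + 2 = 14
  23 - 14 = 9, and 0001001 = 8 + 1 = 9 ✓



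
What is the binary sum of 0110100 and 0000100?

Add column by column from the right: bit + bit + carry-in; write the sum mod 2, carry 1 when the sum is 2 or 3.
carry:  0001000
        0110100
+       0000100
---------------
       00111000
(the carry out of the leftmost column, 0, becomes the leading bit)
Decimal check:
  0110100 = 32 + 16 + 4 = 52
  0000100 = 4
  52 + 4 = 56, and 00111000 = 32 + 16 + 8 = 56 ✓



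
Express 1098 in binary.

Using repeated division by 2:
1098 ÷ 2 = 549 remainder 0
549 ÷ 2 = 274 remainder 1
274 ÷ 2 = 137 remainder 0
137 ÷ 2 = 68 remainder 1
68 ÷ 2 = 34 remainder 0
34 ÷ 2 = 17 remainder 0
17 ÷ 2 = 8 remainder 1
8 ÷ 2 = 4 remainder 0
4 ÷ 2 = 2 remainder 0
2 ÷ 2 = 1 remainder 0
1 ÷ 2 = 0 remainder 1
Reading remainders bottom to top: 10001001010



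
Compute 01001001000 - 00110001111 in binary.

Method 1 - Direct subtraction (column by column from the right: bit − bit − borrow-in; if negative, add 2 and borrow 1 from the next column):
borrow: 01101111110
        01001001000
-       00110001111
-------------------
        00010111001

Method 2 - Add two's complement:
Two's complement of 00110001111: invert → 11001110000, add 1 → 11001110001
  01001001000
+ 11001110001
-------------
 100010111001  (end carry out of the top bit = 1)
Discarding the end carry: 00010111001
Decimal check:
  01001001000 = 512 + 64 + 8 = 584
  00110001111 = 256 + 128 + 8 + 4 + 2 + 1 = 399
  584 - 399 = 185, and 00010111001 = 128 + 32 + 16 + 8 + 1 = 185 ✓



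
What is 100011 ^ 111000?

XOR: 1 when bits differ
  100011
^ 111000
--------
  011011
Decimal: 35 ^ 56 = 27



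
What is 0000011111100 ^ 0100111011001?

XOR: 1 when bits differ
  0000011111100
^ 0100111011001
---------------
  0100100100101
Decimal: 252 ^ 2521 = 2341



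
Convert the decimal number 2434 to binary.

Using repeated division by 2:
2434 ÷ 2 = 1217 remainder 0
1217 ÷ 2 = 608 remainder 1
608 ÷ 2 = 304 remainder 0
304 ÷ 2 = 152 remainder 0
152 ÷ 2 = 76 remainder 0
76 ÷ 2 = 38 remainder 0
38 ÷ 2 = 19 remainder 0
19 ÷ 2 = 9 remainder 1
9 ÷ 2 = 4 remainder 1
4 ÷ 2 = 2 remainder 0
2 ÷ 2 = 1 remainder 0
1 ÷ 2 = 0 remainder 1
Reading remainders bottom to top: 100110000010



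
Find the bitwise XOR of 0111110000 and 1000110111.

XOR: 1 when bits differ
  0111110000
^ 1000110111
------------
  1111000111
Decimal: 496 ^ 567 = 967



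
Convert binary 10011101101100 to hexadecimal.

Group into 4-bit nibbles from right:
  0010 = 2
  0111 = 7
  0110 = 6
  1100 = C
Result: 276C



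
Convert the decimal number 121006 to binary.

Using repeated division by 2:
121006 ÷ 2 = 60503 remainder 0
60503 ÷ 2 = 30251 remainder 1
30251 ÷ 2 = 15125 remainder 1
15125 ÷ 2 = 7562 remainder 1
7562 ÷ 2 = 3781 remainder 0
3781 ÷ 2 = 1890 remainder 1
1890 ÷ 2 = 945 remainder 0
945 ÷ 2 = 472 remainder 1
472 ÷ 2 = 236 remainder 0
236 ÷ 2 = 118 remainder 0
118 ÷ 2 = 59 remainder 0
59 ÷ 2 = 29 remainder 1
29 ÷ 2 = 14 remainder 1
14 ÷ 2 = 7 remainder 0
7 ÷ 2 = 3 remainder 1
3 ÷ 2 = 1 remainder 1
1 ÷ 2 = 0 remainder 1
Reading remainders bottom to top: 11101100010101110



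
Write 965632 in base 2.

Using repeated division by 2:
965632 ÷ 2 = 482816 remainder 0
482816 ÷ 2 = 241408 remainder 0
241408 ÷ 2 = 120704 remainder 0
120704 ÷ 2 = 60352 remainder 0
60352 ÷ 2 = 30176 remainder 0
30176 ÷ 2 = 15088 remainder 0
15088 ÷ 2 = 7544 remainder 0
7544 ÷ 2 = 3772 remainder 0
3772 ÷ 2 = 1886 remainder 0
1886 ÷ 2 = 943 remainder 0
943 ÷ 2 = 471 remainder 1
471 ÷ 2 = 235 remainder 1
235 ÷ 2 = 117 remainder 1
117 ÷ 2 = 58 remainder 1
58 ÷ 2 = 29 remainder 0
29 ÷ 2 = 14 remainder 1
14 ÷ 2 = 7 remainder 0
7 ÷ 2 = 3 remainder 1
3 ÷ 2 = 1 remainder 1
1 ÷ 2 = 0 remainder 1
Reading remainders bottom to top: 11101011110000000000



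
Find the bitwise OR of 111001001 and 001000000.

OR: 1 when either bit is 1
  111001001
| 001000000
-----------
  111001001
Decimal: 457 | 64 = 457



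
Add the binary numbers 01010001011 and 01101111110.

Add column by column from the right: bit + bit + carry-in; write the sum mod 2, carry 1 when the sum is 2 or 3.
carry:  11111111100
        01010001011
+       01101111110
-------------------
       011000001001
(the carry out of the leftmost column, 0, becomes the leading bit)
Decimal check:
  01010001011 = 512 + 128 + 8 + 2 + 1 = 651
  01101111110 = 512 + 256 + 64 + 32 + 16 + 8 + 4 + 2 = 894
  651 + 894 = 1545, and 011000001001 = 1024 + 512 + 8 + 1 = 1545 ✓



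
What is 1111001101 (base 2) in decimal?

Sum of powers of 2 for each 1-bit:
2^0 + 2^2 + 2^3 + 2^6 + 2^7 + 2^8 + 2^9
= 1 + 4 + 8 + 64 + 128 + 256 + 512
= 973



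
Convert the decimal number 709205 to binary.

Using repeated division by 2:
709205 ÷ 2 = 354602 remainder 1
354602 ÷ 2 = 177301 remainder 0
177301 ÷ 2 = 88650 remainder 1
88650 ÷ 2 = 44325 remainder 0
44325 ÷ 2 = 22162 remainder 1
22162 ÷ 2 = 11081 remainder 0
11081 ÷ 2 = 5540 remainder 1
5540 ÷ 2 = 2770 remainder 0
2770 ÷ 2 = 1385 remainder 0
1385 ÷ 2 = 692 remainder 1
692 ÷ 2 = 346 remainder 0
346 ÷ 2 = 173 remainder 0
173 ÷ 2 = 86 remainder 1
86 ÷ 2 = 43 remainder 0
43 ÷ 2 = 21 remainder 1
21 ÷ 2 = 10 remainder 1
10 ÷ 2 = 5 remainder 0
5 ÷ 2 = 2 remainder 1
2 ÷ 2 = 1 remainder 0
1 ÷ 2 = 0 remainder 1
Reading remainders bottom to top: 10101101001001010101



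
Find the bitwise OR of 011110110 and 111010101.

OR: 1 when either bit is 1
  011110110
| 111010101
-----------
  111110111
Decimal: 246 | 469 = 503



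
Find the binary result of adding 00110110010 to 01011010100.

Add column by column from the right: bit + bit + carry-in; write the sum mod 2, carry 1 when the sum is 2 or 3.
carry:  11111100000
        00110110010
+       01011010100
-------------------
       010010000110
(the carry out of the leftmost column, 0, becomes the leading bit)
Decimal check:
  00110110010 = 256 + 128 + 32 + 16 + 2 = 434
  01011010100 = 512 + 128 + 64 + 16 + 4 = 724
  434 + 724 = 1158, and 010010000110 = 1024 + 128 + 4 + 2 = 1158 ✓



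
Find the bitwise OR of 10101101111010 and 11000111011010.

OR: 1 when either bit is 1
  10101101111010
| 11000111011010
----------------
  11101111111010
Decimal: 11130 | 12762 = 15354



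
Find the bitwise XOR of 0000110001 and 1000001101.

XOR: 1 when bits differ
  0000110001
^ 1000001101
------------
  1000111100
Decimal: 49 ^ 525 = 572



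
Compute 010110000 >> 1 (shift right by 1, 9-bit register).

Original: 010110000 (decimal 176)
Shift right by 1 position
Drop the 1 low bit; fill with zero on the left
Result: 001011000 (decimal 88)
Equivalent: 176 >> 1 = 176 ÷ 2^1 = 88



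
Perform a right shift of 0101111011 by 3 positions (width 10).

Original: 0101111011 (decimal 379)
Shift right by 3 positions
Drop the 3 low bits; fill with zeros on the left
Result: 0000101111 (decimal 47)
Equivalent: 379 >> 3 = 379 ÷ 2^3 = 47



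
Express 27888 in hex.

Using repeated division by 16 (digits 10–15 are A–F):
27888 ÷ 16 = 1743 remainder 0
1743 ÷ 16 = 108 remainder 15 (F)
108 ÷ 16 = 6 remainder 12 (C)
6 ÷ 16 = 0 remainder 6
Reading remainders bottom to top: 6CF0



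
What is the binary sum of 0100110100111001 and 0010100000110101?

Add column by column from the right: bit + bit + carry-in; write the sum mod 2, carry 1 when the sum is 2 or 3.
carry:  0001000001100010
        0100110100111001
+       0010100000110101
------------------------
       00111010101101110
(the carry out of the leftmost column, 0, becomes the leading bit)
Decimal check:
  0100110100111001 = 16384 + 2048 + 1024 + 256 + 32 + 16 + 8 + 1 = 19769
  0010100000110101 = 8192 + 2048 + 32 + 16 + 4 + 1 = 10293
  19769 + 10293 = 30062, and 00111010101101110 = 16384 + 8192 + 4096 + 1024 + 256 + 64 + 32 + 8 + 4 + 2 = 30062 ✓



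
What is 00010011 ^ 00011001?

XOR: 1 when bits differ
  00010011
^ 00011001
----------
  00001010
Decimal: 19 ^ 25 = 10



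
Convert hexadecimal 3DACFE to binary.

Convert each hex digit to 4 bits:
  3 = 0011
  D = 1101
  A = 1010
  C = 1100
  F = 1111
  E = 1110
Concatenate: 001111011010110011111110



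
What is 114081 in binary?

Using repeated division by 2:
114081 ÷ 2 = 57040 remainder 1
57040 ÷ 2 = 28520 remainder 0
28520 ÷ 2 = 14260 remainder 0
14260 ÷ 2 = 7130 remainder 0
7130 ÷ 2 = 3565 remainder 0
3565 ÷ 2 = 1782 remainder 1
1782 ÷ 2 = 891 remainder 0
891 ÷ 2 = 445 remainder 1
445 ÷ 2 = 222 remainder 1
222 ÷ 2 = 111 remainder 0
111 ÷ 2 = 55 remainder 1
55 ÷ 2 = 27 remainder 1
27 ÷ 2 = 13 remainder 1
13 ÷ 2 = 6 remainder 1
6 ÷ 2 = 3 remainder 0
3 ÷ 2 = 1 remainder 1
1 ÷ 2 = 0 remainder 1
Reading remainders bottom to top: 11011110110100001



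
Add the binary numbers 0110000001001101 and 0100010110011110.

Add column by column from the right: bit + bit + carry-in; write the sum mod 2, carry 1 when the sum is 2 or 3.
carry:  1000000000111000
        0110000001001101
+       0100010110011110
------------------------
       01010010111101011
(the carry out of the leftmost column, 0, becomes the leading bit)
Decimal check:
  0110000001001101 = 16384 + 8192 + 64 + 8 + 4 + 1 = 24653
  0100010110011110 = 16384 + 1024 + 256 + 128 + 16 + 8 + 4 + 2 = 17822
  24653 + 17822 = 42475, and 01010010111101011 = 32768 + 8192 + 1024 + 256 + 128 + 64 + 32 + 8 + 2 + 1 = 42475 ✓



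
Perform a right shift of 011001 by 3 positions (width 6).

Original: 011001 (decimal 25)
Shift right by 3 positions
Drop the 3 low bits; fill with zeros on the left
Result: 000011 (decimal 3)
Equivalent: 25 >> 3 = 25 ÷ 2^3 = 3



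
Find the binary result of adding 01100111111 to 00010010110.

Add column by column from the right: bit + bit + carry-in; write the sum mod 2, carry 1 when the sum is 2 or 3.
carry:  00001111100
        01100111111
+       00010010110
-------------------
       001111010101
(the carry out of the leftmost column, 0, becomes the leading bit)
Decimal check:
  01100111111 = 512 + 256 + 32 + 16 + 8 + 4 + 2 + 1 = 831
  00010010110 = 128 + 16 + 4 + 2 = 150
  831 + 150 = 981, and 001111010101 = 512 + 256 + 128 + 64 + 16 + 4 + 1 = 981 ✓



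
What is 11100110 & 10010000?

AND: 1 only when both bits are 1
  11100110
& 10010000
----------
  10000000
Decimal: 230 & 144 = 128



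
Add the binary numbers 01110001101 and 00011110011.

Add column by column from the right: bit + bit + carry-in; write the sum mod 2, carry 1 when the sum is 2 or 3.
carry:  11111111110
        01110001101
+       00011110011
-------------------
       010010000000
(the carry out of the leftmost column, 0, becomes the leading bit)
Decimal check:
  01110001101 = 512 + 256 + 128 + 8 + 4 + 1 = 909
  00011110011 = 128 + 64 + 32 + 16 + 2 + 1 = 243
  909 + 243 = 1152, and 010010000000 = 1024 + 128 = 1152 ✓



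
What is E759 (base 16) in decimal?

Expand by place value (powers of 16):
Digit values: E = 14
E759 = 14 × 16^3 + 7 × 16^2 + 5 × 16^1 + 9 × 16^0
= 14 × 4096 + 7 × 256 + 5 × 16 + 9 × 1
= 57344 + 1792 + 80 + 9
= 59225



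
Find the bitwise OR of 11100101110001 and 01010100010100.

OR: 1 when either bit is 1
  11100101110001
| 01010100010100
----------------
  11110101110101
Decimal: 14705 | 5396 = 15733



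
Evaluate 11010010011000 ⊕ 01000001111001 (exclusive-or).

XOR: 1 when bits differ
  11010010011000
^ 01000001111001
----------------
  10010011100001
Decimal: 13464 ^ 4217 = 9441



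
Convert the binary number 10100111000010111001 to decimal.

Sum of powers of 2 for each 1-bit:
2^0 + 2^3 + 2^4 + 2^5 + 2^7 + 2^12 + 2^13 + 2^14 + 2^17 + 2^19
= 1 + 8 + 16 + 32 + 128 + 4096 + 8192 + 16384 + 131072 + 524288
= 684217



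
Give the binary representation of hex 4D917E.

Convert each hex digit to 4 bits:
  4 = 0100
  D = 1101
  9 = 1001
  1 = 0001
  7 = 0111
  E = 1110
Concatenate: 010011011001000101111110



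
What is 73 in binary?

Using repeated division by 2:
73 ÷ 2 = 36 remainder 1
36 ÷ 2 = 18 remainder 0
18 ÷ 2 = 9 remainder 0
9 ÷ 2 = 4 remainder 1
4 ÷ 2 = 2 remainder 0
2 ÷ 2 = 1 remainder 0
1 ÷ 2 = 0 remainder 1
Reading remainders bottom to top: 1001001



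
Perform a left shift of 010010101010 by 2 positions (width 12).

Original: 010010101010 (decimal 1194)
Shift left by 2 positions
Append 2 zeros on the right and drop the 2 high bits that overflow the 12-bit width
Result: 001010101000 (decimal 680)
Equivalent: 1194 << 2 = 1194 × 2^2 = 4776, truncated to 12 bits = 680



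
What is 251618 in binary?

Using repeated division by 2:
251618 ÷ 2 = 125809 remainder 0
125809 ÷ 2 = 62904 remainder 1
62904 ÷ 2 = 31452 remainder 0
31452 ÷ 2 = 15726 remainder 0
15726 ÷ 2 = 7863 remainder 0
7863 ÷ 2 = 3931 remainder 1
3931 ÷ 2 = 1965 remainder 1
1965 ÷ 2 = 982 remainder 1
982 ÷ 2 = 491 remainder 0
491 ÷ 2 = 245 remainder 1
245 ÷ 2 = 122 remainder 1
122 ÷ 2 = 61 remainder 0
61 ÷ 2 = 30 remainder 1
30 ÷ 2 = 15 remainder 0
15 ÷ 2 = 7 remainder 1
7 ÷ 2 = 3 remainder 1
3 ÷ 2 = 1 remainder 1
1 ÷ 2 = 0 remainder 1
Reading remainders bottom to top: 111101011011100010



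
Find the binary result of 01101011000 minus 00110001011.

Method 1 - Direct subtraction (column by column from the right: bit − bit − borrow-in; if negative, add 2 and borrow 1 from the next column):
borrow: 01100011110
        01101011000
-       00110001011
-------------------
        00111001101

Method 2 - Add two's complement:
Two's complement of 00110001011: invert → 11001110100, add 1 → 11001110101
  01101011000
+ 11001110101
-------------
 100111001101  (end carry out of the top bit = 1)
Discarding the end carry: 00111001101
Decimal check:
  01101011000 = 512 + 256 + 64 + 16 + 8 = 856
  00110001011 = 256 + 128 + 8 + 2 + 1 = 395
  856 - 395 = 461, and 00111001101 = 256 + 128 + 64 + 8 + 4 + 1 = 461 ✓



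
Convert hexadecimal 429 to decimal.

Expand by place value (powers of 16):
429 = 4 × 16^2 + 2 × 16^1 + 9 × 16^0
= 4 × 256 + 2 × 16 + 9 × 1
= 1024 + 32 + 9
= 1065



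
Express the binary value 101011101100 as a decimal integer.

Sum of powers of 2 for each 1-bit:
2^2 + 2^3 + 2^5 + 2^6 + 2^7 + 2^9 + 2^11
= 4 + 8 + 32 + 64 + 128 + 512 + 2048
= 2796



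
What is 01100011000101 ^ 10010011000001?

XOR: 1 when bits differ
  01100011000101
^ 10010011000001
----------------
  11110000000100
Decimal: 6341 ^ 9409 = 15364



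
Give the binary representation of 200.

Using repeated division by 2:
200 ÷ 2 = 100 remainder 0
100 ÷ 2 = 50 remainder 0
50 ÷ 2 = 25 remainder 0
25 ÷ 2 = 12 remainder 1
12 ÷ 2 = 6 remainder 0
6 ÷ 2 = 3 remainder 0
3 ÷ 2 = 1 remainder 1
1 ÷ 2 = 0 remainder 1
Reading remainders bottom to top: 11001000



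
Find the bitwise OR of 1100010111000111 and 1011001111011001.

OR: 1 when either bit is 1
  1100010111000111
| 1011001111011001
------------------
  1111011111011111
Decimal: 50631 | 46041 = 63455



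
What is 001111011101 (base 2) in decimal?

Sum of powers of 2 for each 1-bit:
2^0 + 2^2 + 2^3 + 2^4 + 2^6 + 2^7 + 2^8 + 2^9
= 1 + 4 + 8 + 16 + 64 + 128 + 256 + 512
= 989



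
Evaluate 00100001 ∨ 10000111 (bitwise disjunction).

OR: 1 when either bit is 1
  00100001
| 10000111
----------
  10100111
Decimal: 33 | 135 = 167



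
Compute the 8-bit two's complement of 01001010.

Original: 01001010
Step 1 - Invert all bits: 10110101
Step 2 - Add 1: 10110110
Verification: 01001010 + 10110110 = 100000000; discarding the end carry (carry out of the top bit) leaves the 8-bit value 00000000, as required for x + (-x)



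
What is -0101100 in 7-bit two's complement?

Original: 0101100
Step 1 - Invert all bits: 1010011
Step 2 - Add 1: 1010100
Verification: 0101100 + 1010100 = 10000000; discarding the end carry (carry out of the top bit) leaves the 7-bit value 0000000, as required for x + (-x)



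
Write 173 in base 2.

Using repeated division by 2:
173 ÷ 2 = 86 remainder 1
86 ÷ 2 = 43 remainder 0
43 ÷ 2 = 21 remainder 1
21 ÷ 2 = 10 remainder 1
10 ÷ 2 = 5 remainder 0
5 ÷ 2 = 2 remainder 1
2 ÷ 2 = 1 remainder 0
1 ÷ 2 = 0 remainder 1
Reading remainders bottom to top: 10101101



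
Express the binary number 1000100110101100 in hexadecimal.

Group into 4-bit nibbles from right:
  1000 = 8
  1001 = 9
  1010 = A
  1100 = C
Result: 89AC



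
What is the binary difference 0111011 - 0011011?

Method 1 - Direct subtraction (column by column from the right: bit − bit − borrow-in; if negative, add 2 and borrow 1 from the next column):
borrow: 0000000
        0111011
-       0011011
---------------
        0100000

Method 2 - Add two's complement:
Two's complement of 0011011: invert → 1100100, add 1 → 1100101
  0111011
+ 1100101
---------
 10100000  (end carry out of the top bit = 1)
Discarding the end carry: 0100000
Decimal check:
  0111011 = 32 + 16 + 8 + 2 + 1 = 59
  0011011 = 16 + 8 + 2 + 1 = 27
  59 - 27 = 32, and 0100000 = 32 ✓



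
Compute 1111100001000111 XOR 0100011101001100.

XOR: 1 when bits differ
  1111100001000111
^ 0100011101001100
------------------
  1011111100001011
Decimal: 63559 ^ 18252 = 48907



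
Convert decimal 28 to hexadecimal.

Using repeated division by 16 (digits 10–15 are A–F):
28 ÷ 16 = 1 remainder 12 (C)
1 ÷ 16 = 0 remainder 1
Reading remainders bottom to top: 1C



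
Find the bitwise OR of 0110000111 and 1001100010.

OR: 1 when either bit is 1
  0110000111
| 1001100010
------------
  1111100111
Decimal: 391 | 610 = 999



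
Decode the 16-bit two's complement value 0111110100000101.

Binary: 0111110100000101
Sign bit: 0 (non-negative)
Read directly as an unsigned value:
0111110100000101 = 16384 + 8192 + 4096 + 2048 + 1024 + 256 + 4 + 1 = 32005
Value: 32005



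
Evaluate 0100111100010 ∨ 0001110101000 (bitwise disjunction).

OR: 1 when either bit is 1
  0100111100010
| 0001110101000
---------------
  0101111101010
Decimal: 2530 | 936 = 3050



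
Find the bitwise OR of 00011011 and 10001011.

OR: 1 when either bit is 1
  00011011
| 10001011
----------
  10011011
Decimal: 27 | 139 = 155



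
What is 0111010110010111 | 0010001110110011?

OR: 1 when either bit is 1
  0111010110010111
| 0010001110110011
------------------
  0111011110110111
Decimal: 30103 | 9139 = 30647



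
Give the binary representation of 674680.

Using repeated division by 2:
674680 ÷ 2 = 337340 remainder 0
337340 ÷ 2 = 168670 remainder 0
168670 ÷ 2 = 84335 remainder 0
84335 ÷ 2 = 42167 remainder 1
42167 ÷ 2 = 21083 remainder 1
21083 ÷ 2 = 10541 remainder 1
10541 ÷ 2 = 5270 remainder 1
5270 ÷ 2 = 2635 remainder 0
2635 ÷ 2 = 1317 remainder 1
1317 ÷ 2 = 658 remainder 1
658 ÷ 2 = 329 remainder 0
329 ÷ 2 = 164 remainder 1
164 ÷ 2 = 82 remainder 0
82 ÷ 2 = 41 remainder 0
41 ÷ 2 = 20 remainder 1
20 ÷ 2 = 10 remainder 0
10 ÷ 2 = 5 remainder 0
5 ÷ 2 = 2 remainder 1
2 ÷ 2 = 1 remainder 0
1 ÷ 2 = 0 remainder 1
Reading remainders bottom to top: 10100100101101111000



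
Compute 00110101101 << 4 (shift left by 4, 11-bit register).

Original: 00110101101 (decimal 429)
Shift left by 4 positions
Append 4 zeros on the right and drop the 4 high bits that overflow the 11-bit width
Result: 01011010000 (decimal 720)
Equivalent: 429 << 4 = 429 × 2^4 = 6864, truncated to 11 bits = 720



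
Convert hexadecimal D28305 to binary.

Convert each hex digit to 4 bits:
  D = 1101
  2 = 0010
  8 = 1000
  3 = 0011
  0 = 0000
  5 = 0101
Concatenate: 110100101000001100000101



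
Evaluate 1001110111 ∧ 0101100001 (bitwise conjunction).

AND: 1 only when both bits are 1
  1001110111
& 0101100001
------------
  0001100001
Decimal: 631 & 353 = 97

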